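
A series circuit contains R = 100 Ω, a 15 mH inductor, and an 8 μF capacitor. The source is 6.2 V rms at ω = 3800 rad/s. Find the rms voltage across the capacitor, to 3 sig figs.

1.98 V

X_L = ωL = 57.0 Ω
X_C = 1/(ωC) = 32.9 Ω
Net reactance X = X_L − X_C = 24.1 Ω
Z = 100 + j24.1 Ω
|Z| = √(100² + 24.1²) = 103 Ω
I = V/|Z| = 60.3 mA
V_C = I·|Z_C| = 0.0603 × 32.9 = 1.98 V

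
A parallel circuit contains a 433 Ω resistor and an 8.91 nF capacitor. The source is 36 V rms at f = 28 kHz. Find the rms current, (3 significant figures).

ω = 2πf = 175900 rad/s
X_C = 1/(ωC) = 638 Ω
Parallel: admittances add. Y = 1/R + jωC
Y = (0.00231 + j0.00157) S
|Y| = 0.00279 S → |Z| = 1/|Y| = 358 Ω, ∠Z = −∠Y = -34.2°
I = V/|Z| = 36/358 = 100 mA

100 mA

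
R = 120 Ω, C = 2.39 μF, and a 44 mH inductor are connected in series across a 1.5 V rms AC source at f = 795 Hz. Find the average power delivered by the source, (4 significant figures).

8.206 mW

ω = 2πf = 4995 rad/s
X_L = ωL = 219.8 Ω
X_C = 1/(ωC) = 83.76 Ω
Net reactance X = X_L − X_C = 136.0 Ω
Z = 120.0 + j136.0 Ω
|Z| = √(120.0² + 136.0²) = 181.4 Ω
∠Z = arctan(136.0/120.0) = 48.58°
I = V/|Z| = 8.270 mA
P = VI cos φ = 1.5 × 0.008270 × cos(48.58°) = 8.206 mW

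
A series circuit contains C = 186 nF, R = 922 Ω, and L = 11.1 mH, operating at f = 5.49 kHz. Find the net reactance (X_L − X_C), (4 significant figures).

227.0 Ω

ω = 2πf = 34490 rad/s
X_L = ωL = 382.9 Ω
X_C = 1/(ωC) = 155.9 Ω
X = 382.9 − 155.9 = 227.0 Ω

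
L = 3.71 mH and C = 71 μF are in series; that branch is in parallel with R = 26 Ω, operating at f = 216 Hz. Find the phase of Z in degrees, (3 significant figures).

-78.4°

ω = 2πf = 1357 rad/s
X_L = ωL = 5.04 Ω
X_C = 1/(ωC) = 10.4 Ω
Branch 1: Z₁ = R = 26.0 Ω
Branch 2 (series LC): Z₂ = j(X_L − X_C) = −j5.34 Ω
Parallel: Z = Z₁Z₂/(Z₁+Z₂), |Z| = 5.23 Ω, ∠Z = -78.4°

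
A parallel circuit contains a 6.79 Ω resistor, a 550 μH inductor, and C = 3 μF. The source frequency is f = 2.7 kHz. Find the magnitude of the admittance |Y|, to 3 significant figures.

ω = 2πf = 16960 rad/s
X_L = ωL = 9.33 Ω
X_C = 1/(ωC) = 19.6 Ω
Parallel: admittances add. Y = 1/R + 1/(jωL) + jωC
Y = (0.147 − j0.0563) S
|Y| = 0.158 S → |Z| = 1/|Y| = 6.34 Ω, ∠Z = −∠Y = 20.9°

158 mS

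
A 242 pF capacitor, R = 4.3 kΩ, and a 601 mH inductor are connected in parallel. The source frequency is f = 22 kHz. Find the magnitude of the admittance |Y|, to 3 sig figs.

ω = 2πf = 138200 rad/s
X_L = ωL = 83100 Ω
X_C = 1/(ωC) = 29900 Ω
Parallel: admittances add. Y = 1/R + 1/(jωL) + jωC
Y = (0.000233 + j2.14e-05) S
|Y| = 0.000234 S → |Z| = 1/|Y| = 4280 Ω, ∠Z = −∠Y = -5.26°

234 μS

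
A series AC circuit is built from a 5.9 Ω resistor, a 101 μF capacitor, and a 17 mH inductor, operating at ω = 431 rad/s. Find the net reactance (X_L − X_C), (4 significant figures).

X_L = ωL = 7.327 Ω
X_C = 1/(ωC) = 22.97 Ω
X = 7.327 − 22.97 = -15.65 Ω

-15.65 Ω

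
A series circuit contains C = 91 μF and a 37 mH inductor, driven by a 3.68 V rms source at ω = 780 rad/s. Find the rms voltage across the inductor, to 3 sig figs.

X_L = ωL = 28.9 Ω
X_C = 1/(ωC) = 14.1 Ω
Net reactance X = X_L − X_C = 14.8 Ω
Z = j14.8 Ω
|Z| = √(0² + 14.8²) = 14.8 Ω
I = V/|Z| = 249 mA
V_L = I·|Z_L| = 0.249 × 28.9 = 7.19 V

7.19 V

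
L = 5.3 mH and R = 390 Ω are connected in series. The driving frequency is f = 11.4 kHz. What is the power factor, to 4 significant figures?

ω = 2πf = 71630 rad/s
X_L = ωL = 379.6 Ω
Z = 390.0 + j379.6 Ω
|Z| = √(390.0² + 379.6²) = 544.3 Ω
∠Z = arctan(379.6/390.0) = 44.23°
cos φ = cos(44.23°) = 0.7166

0.7166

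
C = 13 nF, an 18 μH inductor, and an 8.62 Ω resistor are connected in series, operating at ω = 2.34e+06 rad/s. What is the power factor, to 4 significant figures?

X_L = ωL = 42.12 Ω
X_C = 1/(ωC) = 32.87 Ω
Net reactance X = X_L − X_C = 9.247 Ω
Z = 8.620 + j9.247 Ω
|Z| = √(8.620² + 9.247²) = 12.64 Ω
∠Z = arctan(9.247/8.620) = 47.01°
cos φ = cos(47.01°) = 0.6819

0.6819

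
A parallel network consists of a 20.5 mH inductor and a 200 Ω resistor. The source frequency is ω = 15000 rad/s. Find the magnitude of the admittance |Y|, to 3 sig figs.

5.96 mS

X_L = ωL = 308 Ω
Parallel: admittances add. Y = 1/R + 1/(jωL)
Y = (0.00500 − j0.00325) S
|Y| = 0.00596 S → |Z| = 1/|Y| = 168 Ω, ∠Z = −∠Y = 33.0°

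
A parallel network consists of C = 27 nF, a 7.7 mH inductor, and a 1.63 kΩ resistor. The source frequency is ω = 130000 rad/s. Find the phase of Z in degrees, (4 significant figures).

X_L = ωL = 1001 Ω
X_C = 1/(ωC) = 284.9 Ω
Parallel: admittances add. Y = 1/R + 1/(jωL) + jωC
Y = (0.0006135 + j0.002511) S
|Y| = 0.002585 S → |Z| = 1/|Y| = 386.9 Ω, ∠Z = −∠Y = -76.27°

-76.27°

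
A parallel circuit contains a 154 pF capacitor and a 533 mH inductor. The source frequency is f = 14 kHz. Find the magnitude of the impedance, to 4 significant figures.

128500 Ω

ω = 2πf = 87960 rad/s
X_L = ωL = 46890 Ω
X_C = 1/(ωC) = 73820 Ω
Parallel: admittances add. Y = 1/(jωL) + jωC
Y = (0 − j7.782e-06) S
|Y| = 7.782e-06 S → |Z| = 1/|Y| = 128500 Ω, ∠Z = −∠Y = 90.00°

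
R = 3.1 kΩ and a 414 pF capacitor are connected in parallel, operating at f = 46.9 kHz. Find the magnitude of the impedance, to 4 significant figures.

ω = 2πf = 294700 rad/s
X_C = 1/(ωC) = 8197 Ω
Parallel: admittances add. Y = 1/R + jωC
Y = (0.0003226 + j0.0001220) S
|Y| = 0.0003449 S → |Z| = 1/|Y| = 2900 Ω, ∠Z = −∠Y = -20.72°

2900 Ω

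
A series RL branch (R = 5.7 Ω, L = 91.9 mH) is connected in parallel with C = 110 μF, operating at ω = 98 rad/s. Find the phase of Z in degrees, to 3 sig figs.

53.8°

X_L = ωL = 9.01 Ω
X_C = 1/(ωC) = 92.8 Ω
Branch 1 (R+jX_L): Z₁ = 5.70 + j9.01 Ω, |Z₁| = 10.7 Ω
Branch 2 (−jX_C): Z₂ = −j92.8 Ω
Parallel: Z = Z₁Z₂/(Z₁+Z₂), |Z| = 11.8 Ω, ∠Z = 53.8°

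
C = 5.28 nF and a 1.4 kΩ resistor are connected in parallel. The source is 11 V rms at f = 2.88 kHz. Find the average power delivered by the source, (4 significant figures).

ω = 2πf = 18100 rad/s
X_C = 1/(ωC) = 10470 Ω
Parallel: admittances add. Y = 1/R + jωC
Y = (0.0007143 + j9.554e-05) S
|Y| = 0.0007206 S → |Z| = 1/|Y| = 1388 Ω, ∠Z = −∠Y = -7.619°
I = V/|Z| = 7.927 mA
P = VI cos φ = 11 × 0.007927 × cos(-7.619°) = 86.43 mW

86.43 mW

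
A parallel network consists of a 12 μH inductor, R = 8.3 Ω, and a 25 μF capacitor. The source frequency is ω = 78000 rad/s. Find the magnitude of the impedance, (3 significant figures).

1.12 Ω

X_L = ωL = 0.936 Ω
X_C = 1/(ωC) = 0.513 Ω
Parallel: admittances add. Y = 1/R + 1/(jωL) + jωC
Y = (0.120 + j0.882) S
|Y| = 0.890 S → |Z| = 1/|Y| = 1.12 Ω, ∠Z = −∠Y = -82.2°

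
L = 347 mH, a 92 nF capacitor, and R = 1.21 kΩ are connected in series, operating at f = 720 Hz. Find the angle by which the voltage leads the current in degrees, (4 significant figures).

-34.54°

ω = 2πf = 4524 rad/s
X_L = ωL = 1570 Ω
X_C = 1/(ωC) = 2403 Ω
Net reactance X = X_L − X_C = -832.9 Ω
Z = 1210 − j832.9 Ω
|Z| = √(1210² + 832.9²) = 1469 Ω
∠Z = arctan(-832.9/1210) = -34.54°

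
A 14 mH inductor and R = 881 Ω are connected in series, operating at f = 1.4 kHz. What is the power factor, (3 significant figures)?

0.990

ω = 2πf = 8796 rad/s
X_L = ωL = 123 Ω
Z = 881 + j123 Ω
|Z| = √(881² + 123²) = 890 Ω
∠Z = arctan(123/881) = 7.96°
cos φ = cos(7.96°) = 0.990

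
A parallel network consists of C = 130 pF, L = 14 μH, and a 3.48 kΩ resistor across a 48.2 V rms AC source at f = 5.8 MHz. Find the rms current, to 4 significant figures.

134.6 mA

ω = 2πf = 3.644e+07 rad/s
X_L = ωL = 510.2 Ω
X_C = 1/(ωC) = 211.1 Ω
Parallel: admittances add. Y = 1/R + 1/(jωL) + jωC
Y = (0.0002874 + j0.002777) S
|Y| = 0.002792 S → |Z| = 1/|Y| = 358.1 Ω, ∠Z = −∠Y = -84.09°
I = V/|Z| = 48.2/358.1 = 134.6 mA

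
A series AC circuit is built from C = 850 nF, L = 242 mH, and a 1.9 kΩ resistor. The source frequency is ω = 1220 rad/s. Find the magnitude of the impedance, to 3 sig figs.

2010 Ω

X_L = ωL = 295 Ω
X_C = 1/(ωC) = 964 Ω
Net reactance X = X_L − X_C = -669 Ω
Z = 1900 − j669 Ω
|Z| = √(1900² + 669²) = 2010 Ω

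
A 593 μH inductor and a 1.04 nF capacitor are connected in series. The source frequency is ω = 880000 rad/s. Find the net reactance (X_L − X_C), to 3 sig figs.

-571 Ω

X_L = ωL = 522 Ω
X_C = 1/(ωC) = 1090 Ω
X = 522 − 1090 = -571 Ω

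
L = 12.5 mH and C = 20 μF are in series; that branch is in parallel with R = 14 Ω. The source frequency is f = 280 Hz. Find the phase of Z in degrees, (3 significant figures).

-65.3°

ω = 2πf = 1759 rad/s
X_L = ωL = 22.0 Ω
X_C = 1/(ωC) = 28.4 Ω
Branch 1: Z₁ = R = 14.0 Ω
Branch 2 (series LC): Z₂ = j(X_L − X_C) = −j6.43 Ω
Parallel: Z = Z₁Z₂/(Z₁+Z₂), |Z| = 5.84 Ω, ∠Z = -65.3°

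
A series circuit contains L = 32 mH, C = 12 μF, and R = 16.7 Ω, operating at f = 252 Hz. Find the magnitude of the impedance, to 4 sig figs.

ω = 2πf = 1583 rad/s
X_L = ωL = 50.67 Ω
X_C = 1/(ωC) = 52.63 Ω
Net reactance X = X_L − X_C = -1.963 Ω
Z = 16.70 − j1.963 Ω
|Z| = √(16.70² + 1.963²) = 16.81 Ω

16.81 Ω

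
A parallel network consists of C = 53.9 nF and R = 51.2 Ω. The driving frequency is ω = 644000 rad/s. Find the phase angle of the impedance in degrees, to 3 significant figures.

X_C = 1/(ωC) = 28.8 Ω
Parallel: admittances add. Y = 1/R + jωC
Y = (0.0195 + j0.0347) S
|Y| = 0.0398 S → |Z| = 1/|Y| = 25.1 Ω, ∠Z = −∠Y = -60.6°

-60.6°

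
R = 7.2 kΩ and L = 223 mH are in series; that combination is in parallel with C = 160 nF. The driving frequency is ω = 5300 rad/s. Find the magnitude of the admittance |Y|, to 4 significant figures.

X_L = ωL = 1182 Ω
X_C = 1/(ωC) = 1179 Ω
Branch 1 (R+jX_L): Z₁ = 7200 + j1182 Ω, |Z₁| = 7296 Ω
Branch 2 (−jX_C): Z₂ = −j1179 Ω
Parallel: Z = Z₁Z₂/(Z₁+Z₂), |Z| = 1195 Ω, ∠Z = -80.70°
|Y| = 1/|Z| = 836.8 μS

836.8 μS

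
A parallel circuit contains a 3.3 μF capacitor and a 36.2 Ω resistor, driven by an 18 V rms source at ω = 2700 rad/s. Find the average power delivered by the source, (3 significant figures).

8.95 W

X_C = 1/(ωC) = 112 Ω
Parallel: admittances add. Y = 1/R + jωC
Y = (0.0276 + j0.00891) S
|Y| = 0.0290 S → |Z| = 1/|Y| = 34.5 Ω, ∠Z = −∠Y = -17.9°
I = V/|Z| = 522 mA
P = VI cos φ = 18 × 0.522 × cos(-17.9°) = 8.95 W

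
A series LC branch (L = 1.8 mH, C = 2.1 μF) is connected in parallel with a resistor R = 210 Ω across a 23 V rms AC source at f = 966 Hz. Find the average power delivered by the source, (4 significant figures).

ω = 2πf = 6070 rad/s
X_L = ωL = 10.93 Ω
X_C = 1/(ωC) = 78.46 Ω
Branch 1: Z₁ = R = 210.0 Ω
Branch 2 (series LC): Z₂ = j(X_L − X_C) = −j67.53 Ω
Parallel: Z = Z₁Z₂/(Z₁+Z₂), |Z| = 64.29 Ω, ∠Z = -72.17°
I = V/|Z| = 357.8 mA
P = VI cos φ = 23 × 0.3578 × cos(-72.17°) = 2.519 W

2.519 W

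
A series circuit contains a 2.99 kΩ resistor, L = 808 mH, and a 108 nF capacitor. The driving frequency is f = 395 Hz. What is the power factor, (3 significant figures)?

ω = 2πf = 2482 rad/s
X_L = ωL = 2010 Ω
X_C = 1/(ωC) = 3730 Ω
Net reactance X = X_L − X_C = -1730 Ω
Z = 2990 − j1730 Ω
|Z| = √(2990² + 1730²) = 3450 Ω
∠Z = arctan(-1730/2990) = -30.0°
cos φ = cos(-30.0°) = 0.866

0.866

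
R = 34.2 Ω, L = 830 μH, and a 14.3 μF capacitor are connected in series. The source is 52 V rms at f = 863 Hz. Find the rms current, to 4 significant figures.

1.477 A

ω = 2πf = 5422 rad/s
X_L = ωL = 4.501 Ω
X_C = 1/(ωC) = 12.90 Ω
Net reactance X = X_L − X_C = -8.396 Ω
Z = 34.20 − j8.396 Ω
|Z| = √(34.20² + 8.396²) = 35.22 Ω
I = V/|Z| = 52/35.22 = 1.477 A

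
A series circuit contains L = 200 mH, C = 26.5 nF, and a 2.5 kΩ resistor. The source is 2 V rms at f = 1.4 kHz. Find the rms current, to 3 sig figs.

ω = 2πf = 8796 rad/s
X_L = ωL = 1760 Ω
X_C = 1/(ωC) = 4290 Ω
Net reactance X = X_L − X_C = -2530 Ω
Z = 2500 − j2530 Ω
|Z| = √(2500² + 2530²) = 3560 Ω
I = V/|Z| = 2/3560 = 562 μA

562 μA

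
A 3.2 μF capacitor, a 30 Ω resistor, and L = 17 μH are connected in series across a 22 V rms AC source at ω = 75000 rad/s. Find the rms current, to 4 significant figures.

730.0 mA

X_L = ωL = 1.275 Ω
X_C = 1/(ωC) = 4.167 Ω
Net reactance X = X_L − X_C = -2.892 Ω
Z = 30.00 − j2.892 Ω
|Z| = √(30.00² + 2.892²) = 30.14 Ω
I = V/|Z| = 22/30.14 = 730.0 mA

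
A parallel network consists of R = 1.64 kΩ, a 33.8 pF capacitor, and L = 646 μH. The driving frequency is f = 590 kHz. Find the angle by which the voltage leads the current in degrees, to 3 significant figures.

ω = 2πf = 3.707e+06 rad/s
X_L = ωL = 2390 Ω
X_C = 1/(ωC) = 7980 Ω
Parallel: admittances add. Y = 1/R + 1/(jωL) + jωC
Y = (0.000610 − j0.000292) S
|Y| = 0.000676 S → |Z| = 1/|Y| = 1480 Ω, ∠Z = −∠Y = 25.6°

25.6°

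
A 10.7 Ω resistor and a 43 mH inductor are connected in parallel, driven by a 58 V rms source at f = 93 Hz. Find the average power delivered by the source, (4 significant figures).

ω = 2πf = 584.3 rad/s
X_L = ωL = 25.13 Ω
Parallel: admittances add. Y = 1/R + 1/(jωL)
Y = (0.09346 − j0.03980) S
|Y| = 0.1016 S → |Z| = 1/|Y| = 9.845 Ω, ∠Z = −∠Y = 23.07°
I = V/|Z| = 5.892 A
P = VI cos φ = 58 × 5.892 × cos(23.07°) = 314.4 W

314.4 W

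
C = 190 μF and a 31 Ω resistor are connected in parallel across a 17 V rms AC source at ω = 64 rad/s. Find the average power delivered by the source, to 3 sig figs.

X_C = 1/(ωC) = 82.2 Ω
Parallel: admittances add. Y = 1/R + jωC
Y = (0.0323 + j0.0122) S
|Y| = 0.0345 S → |Z| = 1/|Y| = 29.0 Ω, ∠Z = −∠Y = -20.7°
I = V/|Z| = 586 mA
P = VI cos φ = 17 × 0.586 × cos(-20.7°) = 9.32 W

9.32 W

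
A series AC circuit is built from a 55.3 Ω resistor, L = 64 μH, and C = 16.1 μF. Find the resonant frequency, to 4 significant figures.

4.958 kHz

ω₀ = 1/√(LC) = 1/√(6.4e-05 × 1.61e-05) = 31150 rad/s
f₀ = ω₀/(2π) = 4.958 kHz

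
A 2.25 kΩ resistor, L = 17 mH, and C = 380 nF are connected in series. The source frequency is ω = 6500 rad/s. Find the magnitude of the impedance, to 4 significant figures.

X_L = ωL = 110.5 Ω
X_C = 1/(ωC) = 404.9 Ω
Net reactance X = X_L − X_C = -294.4 Ω
Z = 2250 − j294.4 Ω
|Z| = √(2250² + 294.4²) = 2269 Ω

2269 Ω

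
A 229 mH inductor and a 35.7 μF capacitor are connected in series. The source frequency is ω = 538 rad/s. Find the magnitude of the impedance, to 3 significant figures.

X_L = ωL = 123 Ω
X_C = 1/(ωC) = 52.1 Ω
Net reactance X = X_L − X_C = 71.1 Ω
Z = j71.1 Ω
|Z| = √(0² + 71.1²) = 71.1 Ω

71.1 Ω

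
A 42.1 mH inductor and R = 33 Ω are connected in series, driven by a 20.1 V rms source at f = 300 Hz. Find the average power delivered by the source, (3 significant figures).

ω = 2πf = 1885 rad/s
X_L = ωL = 79.4 Ω
Z = 33.0 + j79.4 Ω
|Z| = √(33.0² + 79.4²) = 85.9 Ω
∠Z = arctan(79.4/33.0) = 67.4°
I = V/|Z| = 234 mA
P = VI cos φ = 20.1 × 0.234 × cos(67.4°) = 1.80 W

1.80 W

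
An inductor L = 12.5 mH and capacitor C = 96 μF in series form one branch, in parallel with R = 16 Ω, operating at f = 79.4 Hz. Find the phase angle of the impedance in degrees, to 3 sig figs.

ω = 2πf = 498.9 rad/s
X_L = ωL = 6.24 Ω
X_C = 1/(ωC) = 20.9 Ω
Branch 1: Z₁ = R = 16.0 Ω
Branch 2 (series LC): Z₂ = j(X_L − X_C) = −j14.6 Ω
Parallel: Z = Z₁Z₂/(Z₁+Z₂), |Z| = 10.8 Ω, ∠Z = -47.5°

-47.5°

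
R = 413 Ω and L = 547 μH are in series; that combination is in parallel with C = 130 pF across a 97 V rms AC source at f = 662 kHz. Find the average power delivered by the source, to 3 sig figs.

ω = 2πf = 4.159e+06 rad/s
X_L = ωL = 2280 Ω
X_C = 1/(ωC) = 1850 Ω
Branch 1 (R+jX_L): Z₁ = 413 + j2280 Ω, |Z₁| = 2310 Ω
Branch 2 (−jX_C): Z₂ = −j1850 Ω
Parallel: Z = Z₁Z₂/(Z₁+Z₂), |Z| = 7210 Ω, ∠Z = -56.2°
I = V/|Z| = 13.5 mA
P = VI cos φ = 97 × 0.0135 × cos(-56.2°) = 727 mW

727 mW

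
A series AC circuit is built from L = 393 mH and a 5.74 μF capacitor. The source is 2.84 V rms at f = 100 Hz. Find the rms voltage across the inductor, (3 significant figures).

ω = 2πf = 628.3 rad/s
X_L = ωL = 247 Ω
X_C = 1/(ωC) = 277 Ω
Net reactance X = X_L − X_C = -30.3 Ω
Z = − j30.3 Ω
|Z| = √(0² + 30.3²) = 30.3 Ω
I = V/|Z| = 93.6 mA
V_L = I·|Z_L| = 0.0936 × 247 = 23.1 V

23.1 V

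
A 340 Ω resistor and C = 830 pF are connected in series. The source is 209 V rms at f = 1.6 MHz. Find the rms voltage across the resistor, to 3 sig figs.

197 V

ω = 2πf = 1.005e+07 rad/s
X_C = 1/(ωC) = 120 Ω
Z = 340 − j120 Ω
|Z| = √(340² + 120²) = 361 Ω
I = V/|Z| = 580 mA
V_R = I·|Z_R| = 0.580 × 340 = 197 V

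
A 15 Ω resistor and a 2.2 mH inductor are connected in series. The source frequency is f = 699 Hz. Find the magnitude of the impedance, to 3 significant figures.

ω = 2πf = 4392 rad/s
X_L = ωL = 9.66 Ω
Z = 15.0 + j9.66 Ω
|Z| = √(15.0² + 9.66²) = 17.8 Ω

17.8 Ω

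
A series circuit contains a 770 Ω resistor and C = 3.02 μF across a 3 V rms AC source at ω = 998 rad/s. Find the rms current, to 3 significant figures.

3.58 mA

X_C = 1/(ωC) = 332 Ω
Z = 770 − j332 Ω
|Z| = √(770² + 332²) = 838 Ω
I = V/|Z| = 3/838 = 3.58 mA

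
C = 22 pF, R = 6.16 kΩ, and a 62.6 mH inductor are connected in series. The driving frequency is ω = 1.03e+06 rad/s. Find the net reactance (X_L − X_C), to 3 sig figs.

X_L = ωL = 64500 Ω
X_C = 1/(ωC) = 44100 Ω
X = 64500 − 44100 = 20300 Ω

20300 Ω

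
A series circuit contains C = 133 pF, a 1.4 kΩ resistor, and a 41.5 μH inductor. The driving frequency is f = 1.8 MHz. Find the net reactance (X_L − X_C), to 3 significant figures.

-195 Ω

ω = 2πf = 1.131e+07 rad/s
X_L = ωL = 469 Ω
X_C = 1/(ωC) = 665 Ω
X = 469 − 665 = -195 Ω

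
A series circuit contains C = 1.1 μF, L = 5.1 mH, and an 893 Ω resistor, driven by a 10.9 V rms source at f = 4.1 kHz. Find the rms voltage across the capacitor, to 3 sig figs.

ω = 2πf = 25760 rad/s
X_L = ωL = 131 Ω
X_C = 1/(ωC) = 35.3 Ω
Net reactance X = X_L − X_C = 96.1 Ω
Z = 893 + j96.1 Ω
|Z| = √(893² + 96.1²) = 898 Ω
I = V/|Z| = 12.1 mA
V_C = I·|Z_C| = 0.0121 × 35.3 = 0.428 V

0.428 V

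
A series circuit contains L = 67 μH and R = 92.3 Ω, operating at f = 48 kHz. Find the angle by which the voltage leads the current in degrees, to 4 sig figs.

ω = 2πf = 301600 rad/s
X_L = ωL = 20.21 Ω
Z = 92.30 + j20.21 Ω
|Z| = √(92.30² + 20.21²) = 94.49 Ω
∠Z = arctan(20.21/92.30) = 12.35°

12.35°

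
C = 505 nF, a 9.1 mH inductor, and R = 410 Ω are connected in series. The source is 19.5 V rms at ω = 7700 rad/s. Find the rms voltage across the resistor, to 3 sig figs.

17.7 V

X_L = ωL = 70.1 Ω
X_C = 1/(ωC) = 257 Ω
Net reactance X = X_L − X_C = -187 Ω
Z = 410 − j187 Ω
|Z| = √(410² + 187²) = 451 Ω
I = V/|Z| = 43.3 mA
V_R = I·|Z_R| = 0.0433 × 410 = 17.7 V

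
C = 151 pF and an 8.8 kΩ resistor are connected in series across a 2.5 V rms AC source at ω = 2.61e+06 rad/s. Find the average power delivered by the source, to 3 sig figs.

X_C = 1/(ωC) = 2540 Ω
Z = 8800 − j2540 Ω
|Z| = √(8800² + 2540²) = 9160 Ω
∠Z = arctan(-2540/8800) = -16.1°
I = V/|Z| = 273 μA
P = VI cos φ = 2.5 × 0.000273 × cos(-16.1°) = 656 μW

656 μW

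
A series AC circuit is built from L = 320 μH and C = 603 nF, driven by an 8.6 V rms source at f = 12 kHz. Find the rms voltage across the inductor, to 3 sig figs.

97.3 V

ω = 2πf = 75400 rad/s
X_L = ωL = 24.1 Ω
X_C = 1/(ωC) = 22.0 Ω
Net reactance X = X_L − X_C = 2.13 Ω
Z = j2.13 Ω
|Z| = √(0² + 2.13²) = 2.13 Ω
I = V/|Z| = 4.03 A
V_L = I·|Z_L| = 4.03 × 24.1 = 97.3 V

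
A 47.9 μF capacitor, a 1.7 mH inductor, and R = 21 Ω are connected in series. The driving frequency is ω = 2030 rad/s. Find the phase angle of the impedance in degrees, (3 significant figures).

X_L = ωL = 3.45 Ω
X_C = 1/(ωC) = 10.3 Ω
Net reactance X = X_L − X_C = -6.83 Ω
Z = 21.0 − j6.83 Ω
|Z| = √(21.0² + 6.83²) = 22.1 Ω
∠Z = arctan(-6.83/21.0) = -18.0°

-18.0°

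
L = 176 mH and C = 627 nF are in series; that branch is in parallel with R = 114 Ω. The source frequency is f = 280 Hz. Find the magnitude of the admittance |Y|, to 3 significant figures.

ω = 2πf = 1759 rad/s
X_L = ωL = 310 Ω
X_C = 1/(ωC) = 907 Ω
Branch 1: Z₁ = R = 114 Ω
Branch 2 (series LC): Z₂ = j(X_L − X_C) = −j597 Ω
Parallel: Z = Z₁Z₂/(Z₁+Z₂), |Z| = 112 Ω, ∠Z = -10.8°
|Y| = 1/|Z| = 8.93 mS

8.93 mS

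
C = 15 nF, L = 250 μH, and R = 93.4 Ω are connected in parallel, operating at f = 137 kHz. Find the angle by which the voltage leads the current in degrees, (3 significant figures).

-37.7°

ω = 2πf = 860800 rad/s
X_L = ωL = 215 Ω
X_C = 1/(ωC) = 77.4 Ω
Parallel: admittances add. Y = 1/R + 1/(jωL) + jωC
Y = (0.0107 + j0.00827) S
|Y| = 0.0135 S → |Z| = 1/|Y| = 73.9 Ω, ∠Z = −∠Y = -37.7°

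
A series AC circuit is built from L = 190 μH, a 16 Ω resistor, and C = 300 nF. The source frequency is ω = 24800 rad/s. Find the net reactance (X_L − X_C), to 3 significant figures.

-130 Ω

X_L = ωL = 4.71 Ω
X_C = 1/(ωC) = 134 Ω
X = 4.71 − 134 = -130 Ω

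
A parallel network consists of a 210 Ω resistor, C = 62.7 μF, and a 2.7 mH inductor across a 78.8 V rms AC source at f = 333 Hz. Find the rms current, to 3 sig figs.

ω = 2πf = 2092 rad/s
X_L = ωL = 5.65 Ω
X_C = 1/(ωC) = 7.62 Ω
Parallel: admittances add. Y = 1/R + 1/(jωL) + jωC
Y = (0.00476 − j0.0458) S
|Y| = 0.0461 S → |Z| = 1/|Y| = 21.7 Ω, ∠Z = −∠Y = 84.1°
I = V/|Z| = 78.8/21.7 = 3.63 A

3.63 A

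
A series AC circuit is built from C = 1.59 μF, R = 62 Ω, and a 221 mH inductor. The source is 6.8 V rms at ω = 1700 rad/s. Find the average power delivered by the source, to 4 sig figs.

739.5 mW

X_L = ωL = 375.7 Ω
X_C = 1/(ωC) = 370.0 Ω
Net reactance X = X_L − X_C = 5.741 Ω
Z = 62.00 + j5.741 Ω
|Z| = √(62.00² + 5.741²) = 62.27 Ω
∠Z = arctan(5.741/62.00) = 5.290°
I = V/|Z| = 109.2 mA
P = VI cos φ = 6.8 × 0.1092 × cos(5.290°) = 739.5 mW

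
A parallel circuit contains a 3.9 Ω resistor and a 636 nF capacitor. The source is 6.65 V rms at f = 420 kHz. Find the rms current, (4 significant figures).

ω = 2πf = 2.639e+06 rad/s
X_C = 1/(ωC) = 0.5958 Ω
Parallel: admittances add. Y = 1/R + jωC
Y = (0.2564 + j1.678) S
|Y| = 1.698 S → |Z| = 1/|Y| = 0.5890 Ω, ∠Z = −∠Y = -81.31°
I = V/|Z| = 6.65/0.5890 = 11.29 A

11.29 A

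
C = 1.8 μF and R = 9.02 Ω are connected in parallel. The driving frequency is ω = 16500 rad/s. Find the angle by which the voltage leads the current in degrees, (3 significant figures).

-15.0°

X_C = 1/(ωC) = 33.7 Ω
Parallel: admittances add. Y = 1/R + jωC
Y = (0.111 + j0.0297) S
|Y| = 0.115 S → |Z| = 1/|Y| = 8.71 Ω, ∠Z = −∠Y = -15.0°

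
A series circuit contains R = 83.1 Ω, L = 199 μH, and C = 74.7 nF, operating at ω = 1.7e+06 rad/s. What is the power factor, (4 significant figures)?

X_L = ωL = 338.3 Ω
X_C = 1/(ωC) = 7.875 Ω
Net reactance X = X_L − X_C = 330.4 Ω
Z = 83.10 + j330.4 Ω
|Z| = √(83.10² + 330.4²) = 340.7 Ω
∠Z = arctan(330.4/83.10) = 75.88°
cos φ = cos(75.88°) = 0.2439

0.2439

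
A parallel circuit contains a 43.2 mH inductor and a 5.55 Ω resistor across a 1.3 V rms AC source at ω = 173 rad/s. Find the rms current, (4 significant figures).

291.8 mA

X_L = ωL = 7.474 Ω
Parallel: admittances add. Y = 1/R + 1/(jωL)
Y = (0.1802 − j0.1338) S
|Y| = 0.2244 S → |Z| = 1/|Y| = 4.456 Ω, ∠Z = −∠Y = 36.60°
I = V/|Z| = 1.3/4.456 = 291.8 mA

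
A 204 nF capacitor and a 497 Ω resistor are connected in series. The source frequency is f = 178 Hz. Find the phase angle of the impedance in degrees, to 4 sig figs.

ω = 2πf = 1118 rad/s
X_C = 1/(ωC) = 4383 Ω
Z = 497.0 − j4383 Ω
|Z| = √(497.0² + 4383²) = 4411 Ω
∠Z = arctan(-4383/497.0) = -83.53°

-83.53°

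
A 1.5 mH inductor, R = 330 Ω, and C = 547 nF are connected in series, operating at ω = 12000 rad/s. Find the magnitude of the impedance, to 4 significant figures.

X_L = ωL = 18.00 Ω
X_C = 1/(ωC) = 152.3 Ω
Net reactance X = X_L − X_C = -134.3 Ω
Z = 330.0 − j134.3 Ω
|Z| = √(330.0² + 134.3²) = 356.3 Ω

356.3 Ω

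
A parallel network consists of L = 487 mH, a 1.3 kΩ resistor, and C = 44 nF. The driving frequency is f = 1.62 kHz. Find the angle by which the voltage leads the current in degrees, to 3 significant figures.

ω = 2πf = 10180 rad/s
X_L = ωL = 4960 Ω
X_C = 1/(ωC) = 2230 Ω
Parallel: admittances add. Y = 1/R + 1/(jωL) + jωC
Y = (0.000769 + j0.000246) S
|Y| = 0.000808 S → |Z| = 1/|Y| = 1240 Ω, ∠Z = −∠Y = -17.7°

-17.7°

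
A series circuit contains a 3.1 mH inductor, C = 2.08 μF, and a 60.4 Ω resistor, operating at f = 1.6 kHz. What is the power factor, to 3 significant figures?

0.964

ω = 2πf = 10050 rad/s
X_L = ωL = 31.2 Ω
X_C = 1/(ωC) = 47.8 Ω
Net reactance X = X_L − X_C = -16.7 Ω
Z = 60.4 − j16.7 Ω
|Z| = √(60.4² + 16.7²) = 62.7 Ω
∠Z = arctan(-16.7/60.4) = -15.4°
cos φ = cos(-15.4°) = 0.964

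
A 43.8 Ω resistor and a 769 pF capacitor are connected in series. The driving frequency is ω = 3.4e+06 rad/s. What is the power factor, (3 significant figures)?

X_C = 1/(ωC) = 382 Ω
Z = 43.8 − j382 Ω
|Z| = √(43.8² + 382²) = 385 Ω
∠Z = arctan(-382/43.8) = -83.5°
cos φ = cos(-83.5°) = 0.114

0.114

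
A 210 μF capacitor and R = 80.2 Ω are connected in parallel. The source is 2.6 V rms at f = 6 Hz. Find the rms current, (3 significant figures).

38.4 mA

ω = 2πf = 37.70 rad/s
X_C = 1/(ωC) = 126 Ω
Parallel: admittances add. Y = 1/R + jωC
Y = (0.0125 + j0.00792) S
|Y| = 0.0148 S → |Z| = 1/|Y| = 67.7 Ω, ∠Z = −∠Y = -32.4°
I = V/|Z| = 2.6/67.7 = 38.4 mA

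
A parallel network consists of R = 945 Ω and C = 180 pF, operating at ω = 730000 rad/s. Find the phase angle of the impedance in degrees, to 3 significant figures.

X_C = 1/(ωC) = 7610 Ω
Parallel: admittances add. Y = 1/R + jωC
Y = (0.00106 + j0.000131) S
|Y| = 0.00107 S → |Z| = 1/|Y| = 938 Ω, ∠Z = −∠Y = -7.08°

-7.08°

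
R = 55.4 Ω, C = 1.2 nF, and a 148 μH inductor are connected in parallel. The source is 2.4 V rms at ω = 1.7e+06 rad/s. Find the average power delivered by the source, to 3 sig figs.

X_L = ωL = 252 Ω
X_C = 1/(ωC) = 490 Ω
Parallel: admittances add. Y = 1/R + 1/(jωL) + jωC
Y = (0.0181 − j0.00193) S
|Y| = 0.0182 S → |Z| = 1/|Y| = 55.1 Ω, ∠Z = −∠Y = 6.12°
I = V/|Z| = 43.6 mA
P = VI cos φ = 2.4 × 0.0436 × cos(6.12°) = 104 mW

104 mW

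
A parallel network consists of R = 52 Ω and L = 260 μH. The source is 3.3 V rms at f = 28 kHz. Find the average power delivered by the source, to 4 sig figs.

ω = 2πf = 175900 rad/s
X_L = ωL = 45.74 Ω
Parallel: admittances add. Y = 1/R + 1/(jωL)
Y = (0.01923 − j0.02186) S
|Y| = 0.02912 S → |Z| = 1/|Y| = 34.34 Ω, ∠Z = −∠Y = 48.66°
I = V/|Z| = 96.08 mA
P = VI cos φ = 3.3 × 0.09608 × cos(48.66°) = 209.4 mW

209.4 mW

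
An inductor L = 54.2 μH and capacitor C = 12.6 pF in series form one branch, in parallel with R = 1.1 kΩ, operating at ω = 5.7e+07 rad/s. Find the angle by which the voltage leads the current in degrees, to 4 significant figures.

X_L = ωL = 3089 Ω
X_C = 1/(ωC) = 1392 Ω
Branch 1: Z₁ = R = 1100 Ω
Branch 2 (series LC): Z₂ = j(X_L − X_C) = j1697 Ω
Parallel: Z = Z₁Z₂/(Z₁+Z₂), |Z| = 923.1 Ω, ∠Z = 32.95°

32.95°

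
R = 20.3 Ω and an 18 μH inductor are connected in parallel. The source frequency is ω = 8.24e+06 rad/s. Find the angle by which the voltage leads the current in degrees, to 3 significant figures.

X_L = ωL = 148 Ω
Parallel: admittances add. Y = 1/R + 1/(jωL)
Y = (0.0493 − j0.00674) S
|Y| = 0.0497 S → |Z| = 1/|Y| = 20.1 Ω, ∠Z = −∠Y = 7.79°

7.79°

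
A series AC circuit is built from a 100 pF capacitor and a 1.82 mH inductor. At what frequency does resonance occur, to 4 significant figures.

ω₀ = 1/√(LC) = 1/√(0.00182 × 1e-10) = 2.344e+06 rad/s
f₀ = ω₀/(2π) = 373.1 kHz

373.1 kHz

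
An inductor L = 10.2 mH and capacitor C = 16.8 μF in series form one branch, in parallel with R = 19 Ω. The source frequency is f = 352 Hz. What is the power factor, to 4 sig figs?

ω = 2πf = 2212 rad/s
X_L = ωL = 22.56 Ω
X_C = 1/(ωC) = 26.91 Ω
Branch 1: Z₁ = R = 19.00 Ω
Branch 2 (series LC): Z₂ = j(X_L − X_C) = −j4.354 Ω
Parallel: Z = Z₁Z₂/(Z₁+Z₂), |Z| = 4.244 Ω, ∠Z = -77.09°
cos φ = cos(-77.09°) = 0.2234

0.2234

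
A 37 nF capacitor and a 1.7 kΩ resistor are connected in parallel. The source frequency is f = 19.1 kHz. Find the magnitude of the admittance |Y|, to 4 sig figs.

4.479 mS

ω = 2πf = 120000 rad/s
X_C = 1/(ωC) = 225.2 Ω
Parallel: admittances add. Y = 1/R + jωC
Y = (0.0005882 + j0.004440) S
|Y| = 0.004479 S → |Z| = 1/|Y| = 223.3 Ω, ∠Z = −∠Y = -82.45°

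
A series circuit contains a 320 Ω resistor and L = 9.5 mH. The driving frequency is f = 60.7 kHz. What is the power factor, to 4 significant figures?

ω = 2πf = 381400 rad/s
X_L = ωL = 3623 Ω
Z = 320.0 + j3623 Ω
|Z| = √(320.0² + 3623²) = 3637 Ω
∠Z = arctan(3623/320.0) = 84.95°
cos φ = cos(84.95°) = 0.08798

0.08798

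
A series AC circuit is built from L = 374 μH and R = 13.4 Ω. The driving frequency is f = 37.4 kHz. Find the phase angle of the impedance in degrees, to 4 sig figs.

ω = 2πf = 235000 rad/s
X_L = ωL = 87.89 Ω
Z = 13.40 + j87.89 Ω
|Z| = √(13.40² + 87.89²) = 88.90 Ω
∠Z = arctan(87.89/13.40) = 81.33°

81.33°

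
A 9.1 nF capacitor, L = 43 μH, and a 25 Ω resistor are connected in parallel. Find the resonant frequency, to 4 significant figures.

254.4 kHz

ω₀ = 1/√(LC) = 1/√(4.3e-05 × 9.1e-09) = 1.599e+06 rad/s
f₀ = ω₀/(2π) = 254.4 kHz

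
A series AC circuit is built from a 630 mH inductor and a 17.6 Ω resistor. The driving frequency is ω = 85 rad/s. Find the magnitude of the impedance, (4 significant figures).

X_L = ωL = 53.55 Ω
Z = 17.60 + j53.55 Ω
|Z| = √(17.60² + 53.55²) = 56.37 Ω

56.37 Ω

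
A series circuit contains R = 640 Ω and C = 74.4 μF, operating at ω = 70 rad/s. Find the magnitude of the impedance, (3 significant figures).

668 Ω

X_C = 1/(ωC) = 192 Ω
Z = 640 − j192 Ω
|Z| = √(640² + 192²) = 668 Ω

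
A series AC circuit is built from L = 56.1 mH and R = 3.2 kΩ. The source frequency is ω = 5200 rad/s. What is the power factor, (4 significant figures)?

0.9959

X_L = ωL = 291.7 Ω
Z = 3200 + j291.7 Ω
|Z| = √(3200² + 291.7²) = 3213 Ω
∠Z = arctan(291.7/3200) = 5.209°
cos φ = cos(5.209°) = 0.9959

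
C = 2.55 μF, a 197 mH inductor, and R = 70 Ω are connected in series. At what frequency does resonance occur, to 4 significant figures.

224.6 Hz

ω₀ = 1/√(LC) = 1/√(0.197 × 2.55e-06) = 1411 rad/s
f₀ = ω₀/(2π) = 224.6 Hz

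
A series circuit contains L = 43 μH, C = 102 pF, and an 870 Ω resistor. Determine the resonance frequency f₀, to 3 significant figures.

ω₀ = 1/√(LC) = 1/√(4.3e-05 × 1.02e-10) = 1.51e+07 rad/s
f₀ = ω₀/(2π) = 2.40 MHz

2.40 MHz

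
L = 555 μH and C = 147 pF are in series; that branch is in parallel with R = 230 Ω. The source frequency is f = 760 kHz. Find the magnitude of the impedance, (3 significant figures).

ω = 2πf = 4.775e+06 rad/s
X_L = ωL = 2650 Ω
X_C = 1/(ωC) = 1420 Ω
Branch 1: Z₁ = R = 230 Ω
Branch 2 (series LC): Z₂ = j(X_L − X_C) = j1230 Ω
Parallel: Z = Z₁Z₂/(Z₁+Z₂), |Z| = 226 Ω, ∠Z = 10.6°

226 Ω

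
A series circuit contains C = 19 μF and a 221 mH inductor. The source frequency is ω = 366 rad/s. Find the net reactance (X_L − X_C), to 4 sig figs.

X_L = ωL = 80.89 Ω
X_C = 1/(ωC) = 143.8 Ω
X = 80.89 − 143.8 = -62.92 Ω

-62.92 Ω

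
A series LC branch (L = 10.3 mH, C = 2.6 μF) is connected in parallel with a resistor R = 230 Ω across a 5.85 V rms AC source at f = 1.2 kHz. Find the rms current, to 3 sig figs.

ω = 2πf = 7540 rad/s
X_L = ωL = 77.7 Ω
X_C = 1/(ωC) = 51.0 Ω
Branch 1: Z₁ = R = 230 Ω
Branch 2 (series LC): Z₂ = j(X_L − X_C) = j26.6 Ω
Parallel: Z = Z₁Z₂/(Z₁+Z₂), |Z| = 26.5 Ω, ∠Z = 83.4°
I = V/|Z| = 5.85/26.5 = 221 mA

221 mA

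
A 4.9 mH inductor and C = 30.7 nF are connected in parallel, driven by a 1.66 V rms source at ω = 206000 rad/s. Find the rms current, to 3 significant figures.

X_L = ωL = 1010 Ω
X_C = 1/(ωC) = 158 Ω
Parallel: admittances add. Y = 1/(jωL) + jωC
Y = (0 + j0.00533) S
|Y| = 0.00533 S → |Z| = 1/|Y| = 187 Ω, ∠Z = −∠Y = -90.0°
I = V/|Z| = 1.66/187 = 8.85 mA

8.85 mA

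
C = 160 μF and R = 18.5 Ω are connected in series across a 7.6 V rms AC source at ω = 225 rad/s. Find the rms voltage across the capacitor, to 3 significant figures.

6.33 V

X_C = 1/(ωC) = 27.8 Ω
Z = 18.5 − j27.8 Ω
|Z| = √(18.5² + 27.8²) = 33.4 Ω
I = V/|Z| = 228 mA
V_C = I·|Z_C| = 0.228 × 27.8 = 6.33 V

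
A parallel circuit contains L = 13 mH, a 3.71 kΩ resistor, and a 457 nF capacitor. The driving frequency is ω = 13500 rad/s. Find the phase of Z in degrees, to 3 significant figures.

X_L = ωL = 176 Ω
X_C = 1/(ωC) = 162 Ω
Parallel: admittances add. Y = 1/R + 1/(jωL) + jωC
Y = (0.000270 + j0.000471) S
|Y| = 0.000543 S → |Z| = 1/|Y| = 1840 Ω, ∠Z = −∠Y = -60.2°

-60.2°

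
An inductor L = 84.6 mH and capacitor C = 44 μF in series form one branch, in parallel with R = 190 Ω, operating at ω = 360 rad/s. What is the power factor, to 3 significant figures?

X_L = ωL = 30.5 Ω
X_C = 1/(ωC) = 63.1 Ω
Branch 1: Z₁ = R = 190 Ω
Branch 2 (series LC): Z₂ = j(X_L − X_C) = −j32.7 Ω
Parallel: Z = Z₁Z₂/(Z₁+Z₂), |Z| = 32.2 Ω, ∠Z = -80.2°
cos φ = cos(-80.2°) = 0.169

0.169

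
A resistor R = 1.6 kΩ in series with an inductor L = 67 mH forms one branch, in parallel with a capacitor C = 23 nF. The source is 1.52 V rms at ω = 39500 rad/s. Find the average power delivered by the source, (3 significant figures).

387 μW

X_L = ωL = 2650 Ω
X_C = 1/(ωC) = 1100 Ω
Branch 1 (R+jX_L): Z₁ = 1600 + j2650 Ω, |Z₁| = 3090 Ω
Branch 2 (−jX_C): Z₂ = −j1100 Ω
Parallel: Z = Z₁Z₂/(Z₁+Z₂), |Z| = 1530 Ω, ∠Z = -75.2°
I = V/|Z| = 993 μA
P = VI cos φ = 1.52 × 0.000993 × cos(-75.2°) = 387 μW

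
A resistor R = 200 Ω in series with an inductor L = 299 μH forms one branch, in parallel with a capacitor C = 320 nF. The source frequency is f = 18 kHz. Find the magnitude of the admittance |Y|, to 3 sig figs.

35.7 mS

ω = 2πf = 113100 rad/s
X_L = ωL = 33.8 Ω
X_C = 1/(ωC) = 27.6 Ω
Branch 1 (R+jX_L): Z₁ = 200 + j33.8 Ω, |Z₁| = 203 Ω
Branch 2 (−jX_C): Z₂ = −j27.6 Ω
Parallel: Z = Z₁Z₂/(Z₁+Z₂), |Z| = 28.0 Ω, ∠Z = -82.2°
|Y| = 1/|Z| = 35.7 mS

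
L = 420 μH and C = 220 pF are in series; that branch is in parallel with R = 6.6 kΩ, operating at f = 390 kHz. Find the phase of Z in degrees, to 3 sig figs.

ω = 2πf = 2.45e+06 rad/s
X_L = ωL = 1030 Ω
X_C = 1/(ωC) = 1850 Ω
Branch 1: Z₁ = R = 6600 Ω
Branch 2 (series LC): Z₂ = j(X_L − X_C) = −j826 Ω
Parallel: Z = Z₁Z₂/(Z₁+Z₂), |Z| = 819 Ω, ∠Z = -82.9°

-82.9°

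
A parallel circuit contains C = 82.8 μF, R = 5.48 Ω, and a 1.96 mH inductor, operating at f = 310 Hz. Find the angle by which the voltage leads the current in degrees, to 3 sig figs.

ω = 2πf = 1948 rad/s
X_L = ωL = 3.82 Ω
X_C = 1/(ωC) = 6.20 Ω
Parallel: admittances add. Y = 1/R + 1/(jωL) + jωC
Y = (0.182 − j0.101) S
|Y| = 0.208 S → |Z| = 1/|Y| = 4.80 Ω, ∠Z = −∠Y = 28.9°

28.9°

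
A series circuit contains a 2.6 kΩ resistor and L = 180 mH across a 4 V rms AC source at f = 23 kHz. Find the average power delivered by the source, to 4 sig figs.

60.87 μW

ω = 2πf = 144500 rad/s
X_L = ωL = 26010 Ω
Z = 2600 + j26010 Ω
|Z| = √(2600² + 26010²) = 26140 Ω
∠Z = arctan(26010/2600) = 84.29°
I = V/|Z| = 153.0 μA
P = VI cos φ = 4 × 0.0001530 × cos(84.29°) = 60.87 μW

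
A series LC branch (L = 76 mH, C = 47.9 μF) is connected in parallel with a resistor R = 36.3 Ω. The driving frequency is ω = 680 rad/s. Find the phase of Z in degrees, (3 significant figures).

X_L = ωL = 51.7 Ω
X_C = 1/(ωC) = 30.7 Ω
Branch 1: Z₁ = R = 36.3 Ω
Branch 2 (series LC): Z₂ = j(X_L − X_C) = j21.0 Ω
Parallel: Z = Z₁Z₂/(Z₁+Z₂), |Z| = 18.2 Ω, ∠Z = 60.0°

60.0°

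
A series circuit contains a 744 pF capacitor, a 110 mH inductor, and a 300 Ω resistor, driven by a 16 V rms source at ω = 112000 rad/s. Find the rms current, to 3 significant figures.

X_L = ωL = 12300 Ω
X_C = 1/(ωC) = 12000 Ω
Net reactance X = X_L − X_C = 319 Ω
Z = 300 + j319 Ω
|Z| = √(300² + 319²) = 438 Ω
I = V/|Z| = 16/438 = 36.5 mA

36.5 mA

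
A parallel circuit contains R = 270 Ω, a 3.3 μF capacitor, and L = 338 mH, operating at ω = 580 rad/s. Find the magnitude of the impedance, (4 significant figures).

204.7 Ω

X_L = ωL = 196.0 Ω
X_C = 1/(ωC) = 522.5 Ω
Parallel: admittances add. Y = 1/R + 1/(jωL) + jωC
Y = (0.003704 − j0.003187) S
|Y| = 0.004886 S → |Z| = 1/|Y| = 204.7 Ω, ∠Z = −∠Y = 40.71°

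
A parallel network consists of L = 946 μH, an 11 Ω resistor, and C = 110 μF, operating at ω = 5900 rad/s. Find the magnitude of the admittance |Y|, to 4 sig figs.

X_L = ωL = 5.581 Ω
X_C = 1/(ωC) = 1.541 Ω
Parallel: admittances add. Y = 1/R + 1/(jωL) + jωC
Y = (0.09091 + j0.4698) S
|Y| = 0.4785 S → |Z| = 1/|Y| = 2.090 Ω, ∠Z = −∠Y = -79.05°

478.5 mS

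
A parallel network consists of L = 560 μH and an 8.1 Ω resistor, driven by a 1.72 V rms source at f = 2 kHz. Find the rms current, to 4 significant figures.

323.8 mA

ω = 2πf = 12570 rad/s
X_L = ωL = 7.037 Ω
Parallel: admittances add. Y = 1/R + 1/(jωL)
Y = (0.1235 − j0.1421) S
|Y| = 0.1882 S → |Z| = 1/|Y| = 5.312 Ω, ∠Z = −∠Y = 49.02°
I = V/|Z| = 1.72/5.312 = 323.8 mA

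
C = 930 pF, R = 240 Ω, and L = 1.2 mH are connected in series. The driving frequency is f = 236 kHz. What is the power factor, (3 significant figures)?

0.222

ω = 2πf = 1.483e+06 rad/s
X_L = ωL = 1780 Ω
X_C = 1/(ωC) = 725 Ω
Net reactance X = X_L − X_C = 1050 Ω
Z = 240 + j1050 Ω
|Z| = √(240² + 1050²) = 1080 Ω
∠Z = arctan(1050/240) = 77.2°
cos φ = cos(77.2°) = 0.222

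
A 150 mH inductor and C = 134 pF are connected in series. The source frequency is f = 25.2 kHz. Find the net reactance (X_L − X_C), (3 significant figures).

ω = 2πf = 158300 rad/s
X_L = ωL = 23800 Ω
X_C = 1/(ωC) = 47100 Ω
X = 23800 − 47100 = -23400 Ω

-23400 Ω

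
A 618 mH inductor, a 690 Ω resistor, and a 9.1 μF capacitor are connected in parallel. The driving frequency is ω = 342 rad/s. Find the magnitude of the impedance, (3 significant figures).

X_L = ωL = 211 Ω
X_C = 1/(ωC) = 321 Ω
Parallel: admittances add. Y = 1/R + 1/(jωL) + jωC
Y = (0.00145 − j0.00162) S
|Y| = 0.00217 S → |Z| = 1/|Y| = 460 Ω, ∠Z = −∠Y = 48.2°

460 Ω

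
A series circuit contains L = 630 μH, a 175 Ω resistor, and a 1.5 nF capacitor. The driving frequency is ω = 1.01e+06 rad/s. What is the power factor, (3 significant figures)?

0.991

X_L = ωL = 636 Ω
X_C = 1/(ωC) = 660 Ω
Net reactance X = X_L − X_C = -23.8 Ω
Z = 175 − j23.8 Ω
|Z| = √(175² + 23.8²) = 177 Ω
∠Z = arctan(-23.8/175) = -7.73°
cos φ = cos(-7.73°) = 0.991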